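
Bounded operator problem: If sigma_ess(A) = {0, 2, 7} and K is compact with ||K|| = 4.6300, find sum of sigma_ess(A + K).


By Weyl's theorem, the essential spectrum is invariant under compact perturbations.
sigma_ess(A + K) = sigma_ess(A) = {0, 2, 7}
Sum = 0 + 2 + 7 = 9

9


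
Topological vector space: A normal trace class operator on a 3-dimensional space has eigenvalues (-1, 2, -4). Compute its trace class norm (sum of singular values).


For a normal operator, singular values equal |eigenvalues|.
Trace norm = sum |lambda_i| = 1 + 2 + 4
= 7

7


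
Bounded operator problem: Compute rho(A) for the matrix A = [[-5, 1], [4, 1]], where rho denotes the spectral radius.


For a 2x2 matrix, eigenvalues satisfy lambda^2 - (trace)*lambda + det = 0
trace = -5 + 1 = -4
det = -5*1 - 1*4 = -9
discriminant = (-4)^2 - 4*(-9) = 52
spectral radius = max |eigenvalue| = 5.6056

5.6056


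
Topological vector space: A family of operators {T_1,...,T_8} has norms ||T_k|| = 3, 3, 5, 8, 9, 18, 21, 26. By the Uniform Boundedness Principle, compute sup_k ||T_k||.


By the Uniform Boundedness Principle, the supremum of norms is finite.
sup_k ||T_k|| = max(3, 3, 5, 8, 9, 18, 21, 26) = 26

26


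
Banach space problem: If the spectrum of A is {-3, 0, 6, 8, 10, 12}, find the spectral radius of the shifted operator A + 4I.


Spectrum of A + 4I = {1, 4, 10, 12, 14, 16}
Spectral radius = max |lambda| over the shifted spectrum
= max(1, 4, 10, 12, 14, 16) = 16

16


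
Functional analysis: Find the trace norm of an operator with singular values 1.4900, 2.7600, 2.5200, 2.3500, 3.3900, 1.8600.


The nuclear norm is the sum of all singular values.
||T||_1 = 1.4900 + 2.7600 + 2.5200 + 2.3500 + 3.3900 + 1.8600
= 14.3700

14.3700


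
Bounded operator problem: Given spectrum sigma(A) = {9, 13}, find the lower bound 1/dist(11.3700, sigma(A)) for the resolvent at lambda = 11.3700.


dist(11.3700, {9, 13}) = min(|11.3700 - 9|, |11.3700 - 13|)
= min(2.3700, 1.6300) = 1.6300
Resolvent bound = 1/1.6300 = 0.6135

0.6135


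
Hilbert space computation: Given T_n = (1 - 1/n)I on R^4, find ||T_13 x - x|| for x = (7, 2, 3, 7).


T_13 x - x = (1 - 1/13)x - x = -x/13
||x|| = sqrt(111) = 10.5357
||T_13 x - x|| = ||x||/13 = 10.5357/13 = 0.8104

0.8104


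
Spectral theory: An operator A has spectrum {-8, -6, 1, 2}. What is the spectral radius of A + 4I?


Spectrum of A + 4I = {-4, -2, 5, 6}
Spectral radius = max |lambda| over the shifted spectrum
= max(4, 2, 5, 6) = 6

6


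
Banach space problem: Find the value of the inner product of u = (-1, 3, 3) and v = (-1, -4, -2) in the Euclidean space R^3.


Computing the standard inner product <u, v> = sum u_i * v_i
= -1*-1 + 3*-4 + 3*-2
= 1 + -12 + -6
= -17

-17


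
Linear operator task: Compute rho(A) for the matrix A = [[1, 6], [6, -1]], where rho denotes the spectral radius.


For a 2x2 matrix, eigenvalues satisfy lambda^2 - (trace)*lambda + det = 0
trace = 1 + -1 = 0
det = 1*-1 - 6*6 = -37
discriminant = 0^2 - 4*(-37) = 148
spectral radius = max |eigenvalue| = 6.0828

6.0828


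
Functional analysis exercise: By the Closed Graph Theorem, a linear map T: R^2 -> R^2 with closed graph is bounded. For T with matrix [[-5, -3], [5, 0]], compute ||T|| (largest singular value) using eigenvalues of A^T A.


A^T A = [[50, 15], [15, 9]]
trace(A^T A) = 59, det(A^T A) = 225
discriminant = 59^2 - 4*225 = 2581
Largest eigenvalue of A^T A = (trace + sqrt(disc))/2 = 54.9018
||T|| = sqrt(54.9018) = 7.4096

7.4096


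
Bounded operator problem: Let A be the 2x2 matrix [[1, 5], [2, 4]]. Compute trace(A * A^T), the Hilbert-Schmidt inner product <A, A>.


trace(A * A^T) = sum of squares of all entries
= 1^2 + 5^2 + 2^2 + 4^2
= 1 + 25 + 4 + 16
= 46

46


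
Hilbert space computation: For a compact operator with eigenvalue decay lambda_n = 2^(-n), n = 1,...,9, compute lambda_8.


The eigenvalue formula gives lambda_8 = 1/2^8
= 1/256
= 0.0039

0.0039


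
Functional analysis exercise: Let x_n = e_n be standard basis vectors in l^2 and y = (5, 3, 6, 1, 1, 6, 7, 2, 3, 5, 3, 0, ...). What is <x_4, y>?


x_4 = e_4 is the standard basis vector with 1 in position 4.
<x_4, y> = y_4 = 1
As n -> infinity, <x_n, y> -> 0, confirming weak convergence of (x_n) to 0.

1


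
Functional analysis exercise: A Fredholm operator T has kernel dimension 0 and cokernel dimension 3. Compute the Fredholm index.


The Fredholm index is defined as ind(T) = dim(ker T) - dim(coker T)
= 0 - 3
= -3

-3


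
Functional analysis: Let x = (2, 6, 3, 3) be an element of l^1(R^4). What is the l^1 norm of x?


The l^1 norm equals the sum of absolute values of all components.
||x||_1 = 2 + 6 + 3 + 3
= 14

14.0000


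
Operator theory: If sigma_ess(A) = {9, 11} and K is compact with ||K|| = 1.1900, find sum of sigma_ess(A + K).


By Weyl's theorem, the essential spectrum is invariant under compact perturbations.
sigma_ess(A + K) = sigma_ess(A) = {9, 11}
Sum = 9 + 11 = 20

20


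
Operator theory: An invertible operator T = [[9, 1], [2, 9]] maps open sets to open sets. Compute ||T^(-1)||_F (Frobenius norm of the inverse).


det(T) = 9*9 - 1*2 = 79
T^(-1) = (1/79) * [[9, -1], [-2, 9]] = [[0.1139, -0.0127], [-0.0253, 0.1139]]
||T^(-1)||_F^2 = 0.1139^2 + (-0.0127)^2 + (-0.0253)^2 + 0.1139^2 = 0.0268
||T^(-1)||_F = sqrt(0.0268) = 0.1636

0.1636


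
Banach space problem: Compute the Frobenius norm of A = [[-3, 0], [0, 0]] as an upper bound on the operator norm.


||A||_F^2 = sum a_ij^2
= (-3)^2 + 0^2 + 0^2 + 0^2
= 9 + 0 + 0 + 0 = 9
||A||_F = sqrt(9) = 3.0000

3.0000


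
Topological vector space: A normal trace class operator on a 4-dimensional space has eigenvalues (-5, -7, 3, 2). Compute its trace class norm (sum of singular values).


For a normal operator, singular values equal |eigenvalues|.
Trace norm = sum |lambda_i| = 5 + 7 + 3 + 2
= 17

17


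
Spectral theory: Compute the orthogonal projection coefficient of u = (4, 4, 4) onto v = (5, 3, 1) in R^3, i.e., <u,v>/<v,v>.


Computing <u,v> = 4*5 + 4*3 + 4*1 = 36
Computing <v,v> = 5^2 + 3^2 + 1^2 = 35
Projection coefficient = 36/35 = 1.0286

1.0286


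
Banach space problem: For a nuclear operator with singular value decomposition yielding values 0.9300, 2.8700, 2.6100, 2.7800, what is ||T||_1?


The nuclear norm is the sum of all singular values.
||T||_1 = 0.9300 + 2.8700 + 2.6100 + 2.7800
= 9.1900

9.1900


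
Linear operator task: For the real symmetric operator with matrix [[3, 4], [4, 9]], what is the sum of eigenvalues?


For a self-adjoint (symmetric) matrix, the eigenvalues are real.
The sum of eigenvalues equals the trace of the matrix.
trace = 3 + 9 = 12

12


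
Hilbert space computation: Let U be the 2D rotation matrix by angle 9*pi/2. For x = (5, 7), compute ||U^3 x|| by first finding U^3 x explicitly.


U is a rotation by theta = 9*pi/2
U^3 = rotation by 3*theta = 27*pi/2 = 3*pi/2 (mod 2*pi)
cos(3*pi/2) = 0.0000, sin(3*pi/2) = -1.0000
U^3 x = (0.0000 * 5 - -1.0000 * 7, -1.0000 * 5 + 0.0000 * 7)
= (7.0000, -5.0000)
||U^3 x|| = sqrt(7.0000^2 + (-5.0000)^2) = sqrt(74.0000) = 8.6023

8.6023


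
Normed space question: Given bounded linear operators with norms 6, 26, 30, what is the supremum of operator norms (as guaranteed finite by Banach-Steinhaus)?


By the Uniform Boundedness Principle, the supremum of norms is finite.
sup_k ||T_k|| = max(6, 26, 30) = 30

30


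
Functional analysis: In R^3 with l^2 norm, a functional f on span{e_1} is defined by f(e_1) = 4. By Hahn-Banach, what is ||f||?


The norm of f is given by ||f|| = sup_{||x||=1} |f(x)|.
On span{e_1}, ||e_1|| = 1, so ||f|| = |f(e_1)| / ||e_1||
= |4| / 1 = 4.0000

4.0000


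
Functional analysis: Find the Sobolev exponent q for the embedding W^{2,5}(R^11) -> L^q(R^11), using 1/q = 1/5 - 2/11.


Using the Sobolev embedding formula: 1/q = 1/p - k/n
1/q = 1/5 - 2/11 = 1/55
q = 1/(1/55) = 55

55.0000


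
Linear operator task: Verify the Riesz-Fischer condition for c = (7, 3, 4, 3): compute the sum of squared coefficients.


sum |c_n|^2 = 7^2 + 3^2 + 4^2 + 3^2
= 49 + 9 + 16 + 9
= 83

83


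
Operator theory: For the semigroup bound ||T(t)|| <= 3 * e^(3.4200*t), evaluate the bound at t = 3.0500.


||T(3.0500)|| <= 3 * exp(3.4200 * 3.0500)
= 3 * exp(10.4310)
= 3 * 33894.2275
= 101682.6826

101682.6826


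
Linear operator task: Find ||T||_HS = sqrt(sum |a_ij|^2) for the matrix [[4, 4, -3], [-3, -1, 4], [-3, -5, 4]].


The Hilbert-Schmidt norm is sqrt(sum of squares of all entries).
Sum of squares = 4^2 + 4^2 + (-3)^2 + (-3)^2 + (-1)^2 + 4^2 + (-3)^2 + (-5)^2 + 4^2
= 16 + 16 + 9 + 9 + 1 + 16 + 9 + 25 + 16 = 117
||T||_HS = sqrt(117) = 10.8167

10.8167


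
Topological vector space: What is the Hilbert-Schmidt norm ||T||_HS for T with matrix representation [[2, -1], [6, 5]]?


The Hilbert-Schmidt norm is sqrt(sum of squares of all entries).
Sum of squares = 2^2 + (-1)^2 + 6^2 + 5^2
= 4 + 1 + 36 + 25 = 66
||T||_HS = sqrt(66) = 8.1240

8.1240


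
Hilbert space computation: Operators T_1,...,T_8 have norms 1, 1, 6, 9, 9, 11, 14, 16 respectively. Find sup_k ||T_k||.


By the Uniform Boundedness Principle, the supremum of norms is finite.
sup_k ||T_k|| = max(1, 1, 6, 9, 9, 11, 14, 16) = 16

16


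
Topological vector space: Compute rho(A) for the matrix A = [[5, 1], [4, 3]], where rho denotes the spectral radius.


For a 2x2 matrix, eigenvalues satisfy lambda^2 - (trace)*lambda + det = 0
trace = 5 + 3 = 8
det = 5*3 - 1*4 = 11
discriminant = 8^2 - 4*(11) = 20
spectral radius = max |eigenvalue| = 6.2361

6.2361


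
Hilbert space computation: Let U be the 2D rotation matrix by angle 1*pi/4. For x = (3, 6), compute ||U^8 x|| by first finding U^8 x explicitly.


U is a rotation by theta = 1*pi/4
U^8 = rotation by 8*theta = 8*pi/4 = 0*pi/4 (mod 2*pi)
cos(0*pi/4) = 1.0000, sin(0*pi/4) = 0.0000
U^8 x = (1.0000 * 3 - 0.0000 * 6, 0.0000 * 3 + 1.0000 * 6)
= (3.0000, 6.0000)
||U^8 x|| = sqrt(3.0000^2 + 6.0000^2) = sqrt(45.0000) = 6.7082

6.7082


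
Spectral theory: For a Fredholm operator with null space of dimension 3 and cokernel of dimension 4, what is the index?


The Fredholm index is defined as ind(T) = dim(ker T) - dim(coker T)
= 3 - 4
= -1

-1


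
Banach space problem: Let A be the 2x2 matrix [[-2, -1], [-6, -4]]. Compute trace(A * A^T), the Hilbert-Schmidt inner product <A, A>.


trace(A * A^T) = sum of squares of all entries
= (-2)^2 + (-1)^2 + (-6)^2 + (-4)^2
= 4 + 1 + 36 + 16
= 57

57


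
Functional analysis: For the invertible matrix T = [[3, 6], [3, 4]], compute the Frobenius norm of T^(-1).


det(T) = 3*4 - 6*3 = -6
T^(-1) = (1/-6) * [[4, -6], [-3, 3]] = [[-0.6667, 1.0000], [0.5000, -0.5000]]
||T^(-1)||_F^2 = (-0.6667)^2 + 1.0000^2 + 0.5000^2 + (-0.5000)^2 = 1.9444
||T^(-1)||_F = sqrt(1.9444) = 1.3944

1.3944


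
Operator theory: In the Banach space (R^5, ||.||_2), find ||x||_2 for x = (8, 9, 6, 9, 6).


The l^2 norm = (sum |x_i|^2)^(1/2)
Sum of 2th powers = 64 + 81 + 36 + 81 + 36 = 298
||x||_2 = (298)^(1/2) = 17.2627

17.2627


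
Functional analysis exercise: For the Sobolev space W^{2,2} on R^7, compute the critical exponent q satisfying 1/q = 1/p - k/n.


Using the Sobolev embedding formula: 1/q = 1/p - k/n
1/q = 1/2 - 2/7 = 3/14
q = 1/(3/14) = 14/3 = 4.6667

4.6667


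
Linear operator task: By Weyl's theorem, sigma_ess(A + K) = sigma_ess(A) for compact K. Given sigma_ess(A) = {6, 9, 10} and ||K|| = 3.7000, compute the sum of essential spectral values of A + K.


By Weyl's theorem, the essential spectrum is invariant under compact perturbations.
sigma_ess(A + K) = sigma_ess(A) = {6, 9, 10}
Sum = 6 + 9 + 10 = 25

25


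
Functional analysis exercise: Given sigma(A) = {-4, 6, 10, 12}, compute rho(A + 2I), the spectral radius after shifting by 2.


Spectrum of A + 2I = {-2, 8, 12, 14}
Spectral radius = max |lambda| over the shifted spectrum
= max(2, 8, 12, 14) = 14

14


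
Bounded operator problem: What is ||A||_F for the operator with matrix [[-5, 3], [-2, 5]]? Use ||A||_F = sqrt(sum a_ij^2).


||A||_F^2 = sum a_ij^2
= (-5)^2 + 3^2 + (-2)^2 + 5^2
= 25 + 9 + 4 + 25 = 63
||A||_F = sqrt(63) = 7.9373

7.9373


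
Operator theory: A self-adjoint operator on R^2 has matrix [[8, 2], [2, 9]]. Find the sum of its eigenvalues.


For a self-adjoint (symmetric) matrix, the eigenvalues are real.
The sum of eigenvalues equals the trace of the matrix.
trace = 8 + 9 = 17

17


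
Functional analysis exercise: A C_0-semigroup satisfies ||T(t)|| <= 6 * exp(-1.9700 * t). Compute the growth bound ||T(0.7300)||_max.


||T(0.7300)|| <= 6 * exp(-1.9700 * 0.7300)
= 6 * exp(-1.4381)
= 6 * 0.2374
= 1.4243

1.4243


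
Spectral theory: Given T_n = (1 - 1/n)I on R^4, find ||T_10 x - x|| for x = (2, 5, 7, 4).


T_10 x - x = (1 - 1/10)x - x = -x/10
||x|| = sqrt(94) = 9.6954
||T_10 x - x|| = ||x||/10 = 9.6954/10 = 0.9695

0.9695


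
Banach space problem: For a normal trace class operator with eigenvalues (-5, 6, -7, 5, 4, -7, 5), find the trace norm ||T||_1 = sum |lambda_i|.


For a normal operator, singular values equal |eigenvalues|.
Trace norm = sum |lambda_i| = 5 + 6 + 7 + 5 + 4 + 7 + 5
= 39

39


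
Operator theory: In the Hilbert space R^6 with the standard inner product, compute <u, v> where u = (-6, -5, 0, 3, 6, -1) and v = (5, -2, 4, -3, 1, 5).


Computing the standard inner product <u, v> = sum u_i * v_i
= -6*5 + -5*-2 + 0*4 + 3*-3 + 6*1 + -1*5
= -30 + 10 + 0 + -9 + 6 + -5
= -28

-28


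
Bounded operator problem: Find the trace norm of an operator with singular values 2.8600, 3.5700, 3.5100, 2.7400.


The nuclear norm is the sum of all singular values.
||T||_1 = 2.8600 + 3.5700 + 3.5100 + 2.7400
= 12.6800

12.6800


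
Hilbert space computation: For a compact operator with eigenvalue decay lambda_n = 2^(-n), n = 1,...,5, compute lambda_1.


The eigenvalue formula gives lambda_1 = 1/2^1
= 1/2
= 0.5000

0.5000


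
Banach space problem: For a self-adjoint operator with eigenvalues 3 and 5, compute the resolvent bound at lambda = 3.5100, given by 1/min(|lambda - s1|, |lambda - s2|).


dist(3.5100, {3, 5}) = min(|3.5100 - 3|, |3.5100 - 5|)
= min(0.5100, 1.4900) = 0.5100
Resolvent bound = 1/0.5100 = 1.9608

1.9608


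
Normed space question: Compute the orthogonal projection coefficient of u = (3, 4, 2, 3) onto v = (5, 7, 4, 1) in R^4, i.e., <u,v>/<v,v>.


Computing <u,v> = 3*5 + 4*7 + 2*4 + 3*1 = 54
Computing <v,v> = 5^2 + 7^2 + 4^2 + 1^2 = 91
Projection coefficient = 54/91 = 0.5934

0.5934


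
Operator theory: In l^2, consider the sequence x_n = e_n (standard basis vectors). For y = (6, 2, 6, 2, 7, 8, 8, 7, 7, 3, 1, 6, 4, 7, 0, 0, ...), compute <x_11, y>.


x_11 = e_11 is the standard basis vector with 1 in position 11.
<x_11, y> = y_11 = 1
As n -> infinity, <x_n, y> -> 0, confirming weak convergence of (x_n) to 0.

1


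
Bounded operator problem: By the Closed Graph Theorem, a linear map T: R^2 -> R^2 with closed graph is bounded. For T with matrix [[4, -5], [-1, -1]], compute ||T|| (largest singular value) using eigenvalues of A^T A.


A^T A = [[17, -19], [-19, 26]]
trace(A^T A) = 43, det(A^T A) = 81
discriminant = 43^2 - 4*81 = 1525
Largest eigenvalue of A^T A = (trace + sqrt(disc))/2 = 41.0256
||T|| = sqrt(41.0256) = 6.4051

6.4051


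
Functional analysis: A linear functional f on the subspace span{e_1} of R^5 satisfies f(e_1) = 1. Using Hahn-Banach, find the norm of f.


The norm of f is given by ||f|| = sup_{||x||=1} |f(x)|.
On span{e_1}, ||e_1|| = 1, so ||f|| = |f(e_1)| / ||e_1||
= |1| / 1 = 1.0000

1.0000


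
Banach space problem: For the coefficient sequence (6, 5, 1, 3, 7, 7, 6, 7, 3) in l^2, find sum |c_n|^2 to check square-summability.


sum |c_n|^2 = 6^2 + 5^2 + 1^2 + 3^2 + 7^2 + 7^2 + 6^2 + 7^2 + 3^2
= 36 + 25 + 1 + 9 + 49 + 49 + 36 + 49 + 9
= 263

263


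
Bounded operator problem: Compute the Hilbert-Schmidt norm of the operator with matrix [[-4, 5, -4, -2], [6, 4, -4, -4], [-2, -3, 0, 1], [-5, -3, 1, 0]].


The Hilbert-Schmidt norm is sqrt(sum of squares of all entries).
Sum of squares = (-4)^2 + 5^2 + (-4)^2 + (-2)^2 + 6^2 + 4^2 + (-4)^2 + (-4)^2 + (-2)^2 + (-3)^2 + 0^2 + 1^2 + (-5)^2 + (-3)^2 + 1^2 + 0^2
= 16 + 25 + 16 + 4 + 36 + 16 + 16 + 16 + 4 + 9 + 0 + 1 + 25 + 9 + 1 + 0 = 194
||T||_HS = sqrt(194) = 13.9284

13.9284


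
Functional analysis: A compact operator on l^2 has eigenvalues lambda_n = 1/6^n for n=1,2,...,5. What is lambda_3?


The eigenvalue formula gives lambda_3 = 1/6^3
= 1/216
= 0.0046

0.0046


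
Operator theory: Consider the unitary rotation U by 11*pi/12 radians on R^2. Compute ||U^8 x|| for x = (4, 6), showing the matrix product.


U is a rotation by theta = 11*pi/12
U^8 = rotation by 8*theta = 88*pi/12 = 16*pi/12 (mod 2*pi)
cos(16*pi/12) = -0.5000, sin(16*pi/12) = -0.8660
U^8 x = (-0.5000 * 4 - -0.8660 * 6, -0.8660 * 4 + -0.5000 * 6)
= (3.1962, -6.4641)
||U^8 x|| = sqrt(3.1962^2 + (-6.4641)^2) = sqrt(52.0000) = 7.2111

7.2111


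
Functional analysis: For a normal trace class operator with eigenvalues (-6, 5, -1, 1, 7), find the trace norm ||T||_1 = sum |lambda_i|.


For a normal operator, singular values equal |eigenvalues|.
Trace norm = sum |lambda_i| = 6 + 5 + 1 + 1 + 7
= 20

20


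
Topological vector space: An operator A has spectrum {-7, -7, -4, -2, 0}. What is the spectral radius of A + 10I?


Spectrum of A + 10I = {3, 3, 6, 8, 10}
Spectral radius = max |lambda| over the shifted spectrum
= max(3, 3, 6, 8, 10) = 10

10


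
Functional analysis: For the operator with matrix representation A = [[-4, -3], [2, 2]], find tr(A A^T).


trace(A * A^T) = sum of squares of all entries
= (-4)^2 + (-3)^2 + 2^2 + 2^2
= 16 + 9 + 4 + 4
= 33

33


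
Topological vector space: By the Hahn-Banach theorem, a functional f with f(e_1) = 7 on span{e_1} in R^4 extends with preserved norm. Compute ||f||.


The norm of f is given by ||f|| = sup_{||x||=1} |f(x)|.
On span{e_1}, ||e_1|| = 1, so ||f|| = |f(e_1)| / ||e_1||
= |7| / 1 = 7.0000

7.0000


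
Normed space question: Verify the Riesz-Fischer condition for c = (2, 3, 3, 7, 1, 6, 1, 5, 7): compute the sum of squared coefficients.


sum |c_n|^2 = 2^2 + 3^2 + 3^2 + 7^2 + 1^2 + 6^2 + 1^2 + 5^2 + 7^2
= 4 + 9 + 9 + 49 + 1 + 36 + 1 + 25 + 49
= 183

183


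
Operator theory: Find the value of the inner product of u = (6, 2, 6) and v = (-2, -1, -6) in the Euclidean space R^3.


Computing the standard inner product <u, v> = sum u_i * v_i
= 6*-2 + 2*-1 + 6*-6
= -12 + -2 + -36
= -50

-50


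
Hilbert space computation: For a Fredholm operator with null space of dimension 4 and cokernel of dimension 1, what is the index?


The Fredholm index is defined as ind(T) = dim(ker T) - dim(coker T)
= 4 - 1
= 3

3


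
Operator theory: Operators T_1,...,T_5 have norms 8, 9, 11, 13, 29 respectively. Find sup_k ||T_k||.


By the Uniform Boundedness Principle, the supremum of norms is finite.
sup_k ||T_k|| = max(8, 9, 11, 13, 29) = 29

29


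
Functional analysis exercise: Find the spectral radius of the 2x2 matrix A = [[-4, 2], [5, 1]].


For a 2x2 matrix, eigenvalues satisfy lambda^2 - (trace)*lambda + det = 0
trace = -4 + 1 = -3
det = -4*1 - 2*5 = -14
discriminant = (-3)^2 - 4*(-14) = 65
spectral radius = max |eigenvalue| = 5.5311

5.5311


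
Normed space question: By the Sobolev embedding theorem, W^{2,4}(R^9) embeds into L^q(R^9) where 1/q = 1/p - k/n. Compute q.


Using the Sobolev embedding formula: 1/q = 1/p - k/n
1/q = 1/4 - 2/9 = 1/36
q = 1/(1/36) = 36

36.0000


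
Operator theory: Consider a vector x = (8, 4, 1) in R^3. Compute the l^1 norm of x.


The l^1 norm equals the sum of absolute values of all components.
||x||_1 = 8 + 4 + 1
= 13

13.0000


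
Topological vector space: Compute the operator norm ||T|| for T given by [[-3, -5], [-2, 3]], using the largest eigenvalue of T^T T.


A^T A = [[13, 9], [9, 34]]
trace(A^T A) = 47, det(A^T A) = 361
discriminant = 47^2 - 4*361 = 765
Largest eigenvalue of A^T A = (trace + sqrt(disc))/2 = 37.3293
||T|| = sqrt(37.3293) = 6.1098

6.1098


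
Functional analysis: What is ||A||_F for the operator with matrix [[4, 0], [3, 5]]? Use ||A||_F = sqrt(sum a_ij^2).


||A||_F^2 = sum a_ij^2
= 4^2 + 0^2 + 3^2 + 5^2
= 16 + 0 + 9 + 25 = 50
||A||_F = sqrt(50) = 7.0711

7.0711


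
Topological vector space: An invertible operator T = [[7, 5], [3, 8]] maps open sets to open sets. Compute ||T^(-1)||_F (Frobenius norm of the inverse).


det(T) = 7*8 - 5*3 = 41
T^(-1) = (1/41) * [[8, -5], [-3, 7]] = [[0.1951, -0.1220], [-0.0732, 0.1707]]
||T^(-1)||_F^2 = 0.1951^2 + (-0.1220)^2 + (-0.0732)^2 + 0.1707^2 = 0.0874
||T^(-1)||_F = sqrt(0.0874) = 0.2957

0.2957


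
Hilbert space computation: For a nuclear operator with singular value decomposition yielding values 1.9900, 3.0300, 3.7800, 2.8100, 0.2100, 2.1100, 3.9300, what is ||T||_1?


The nuclear norm is the sum of all singular values.
||T||_1 = 1.9900 + 3.0300 + 3.7800 + 2.8100 + 0.2100 + 2.1100 + 3.9300
= 17.8600

17.8600


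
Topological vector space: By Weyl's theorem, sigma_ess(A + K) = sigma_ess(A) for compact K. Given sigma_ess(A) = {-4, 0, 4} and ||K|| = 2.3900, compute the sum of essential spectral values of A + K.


By Weyl's theorem, the essential spectrum is invariant under compact perturbations.
sigma_ess(A + K) = sigma_ess(A) = {-4, 0, 4}
Sum = -4 + 0 + 4 = 0

0


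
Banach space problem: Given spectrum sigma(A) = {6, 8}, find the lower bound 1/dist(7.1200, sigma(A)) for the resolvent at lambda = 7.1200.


dist(7.1200, {6, 8}) = min(|7.1200 - 6|, |7.1200 - 8|)
= min(1.1200, 0.8800) = 0.8800
Resolvent bound = 1/0.8800 = 1.1364

1.1364


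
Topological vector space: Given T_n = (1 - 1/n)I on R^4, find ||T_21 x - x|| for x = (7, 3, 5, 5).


T_21 x - x = (1 - 1/21)x - x = -x/21
||x|| = sqrt(108) = 10.3923
||T_21 x - x|| = ||x||/21 = 10.3923/21 = 0.4949

0.4949


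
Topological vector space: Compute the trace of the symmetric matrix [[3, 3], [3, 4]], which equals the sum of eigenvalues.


For a self-adjoint (symmetric) matrix, the eigenvalues are real.
The sum of eigenvalues equals the trace of the matrix.
trace = 3 + 4 = 7

7


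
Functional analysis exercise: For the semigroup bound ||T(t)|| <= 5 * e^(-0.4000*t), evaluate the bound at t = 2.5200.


||T(2.5200)|| <= 5 * exp(-0.4000 * 2.5200)
= 5 * exp(-1.0080)
= 5 * 0.3649
= 1.8247

1.8247


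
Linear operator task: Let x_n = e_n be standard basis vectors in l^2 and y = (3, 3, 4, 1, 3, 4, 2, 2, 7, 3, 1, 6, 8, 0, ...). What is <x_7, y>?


x_7 = e_7 is the standard basis vector with 1 in position 7.
<x_7, y> = y_7 = 2
As n -> infinity, <x_n, y> -> 0, confirming weak convergence of (x_n) to 0.

2


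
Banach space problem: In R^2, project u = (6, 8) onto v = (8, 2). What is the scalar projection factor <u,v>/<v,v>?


Computing <u,v> = 6*8 + 8*2 = 64
Computing <v,v> = 8^2 + 2^2 = 68
Projection coefficient = 64/68 = 0.9412

0.9412


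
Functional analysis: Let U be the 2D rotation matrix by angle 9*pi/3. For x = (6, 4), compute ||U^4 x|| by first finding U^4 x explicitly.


U is a rotation by theta = 9*pi/3
U^4 = rotation by 4*theta = 36*pi/3 = 0*pi/3 (mod 2*pi)
cos(0*pi/3) = 1.0000, sin(0*pi/3) = 0.0000
U^4 x = (1.0000 * 6 - 0.0000 * 4, 0.0000 * 6 + 1.0000 * 4)
= (6.0000, 4.0000)
||U^4 x|| = sqrt(6.0000^2 + 4.0000^2) = sqrt(52.0000) = 7.2111

7.2111


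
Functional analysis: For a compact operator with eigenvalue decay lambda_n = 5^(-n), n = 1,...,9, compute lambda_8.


The eigenvalue formula gives lambda_8 = 1/5^8
= 1/390625
= 2.5600e-06

2.5600e-06


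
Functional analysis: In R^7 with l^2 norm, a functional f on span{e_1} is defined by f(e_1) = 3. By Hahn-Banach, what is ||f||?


The norm of f is given by ||f|| = sup_{||x||=1} |f(x)|.
On span{e_1}, ||e_1|| = 1, so ||f|| = |f(e_1)| / ||e_1||
= |3| / 1 = 3.0000

3.0000


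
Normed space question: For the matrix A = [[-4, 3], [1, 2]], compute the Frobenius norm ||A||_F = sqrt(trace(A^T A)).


||A||_F^2 = sum a_ij^2
= (-4)^2 + 3^2 + 1^2 + 2^2
= 16 + 9 + 1 + 4 = 30
||A||_F = sqrt(30) = 5.4772

5.4772


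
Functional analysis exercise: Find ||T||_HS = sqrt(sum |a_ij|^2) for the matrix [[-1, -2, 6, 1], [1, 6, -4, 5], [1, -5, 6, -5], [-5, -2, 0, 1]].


The Hilbert-Schmidt norm is sqrt(sum of squares of all entries).
Sum of squares = (-1)^2 + (-2)^2 + 6^2 + 1^2 + 1^2 + 6^2 + (-4)^2 + 5^2 + 1^2 + (-5)^2 + 6^2 + (-5)^2 + (-5)^2 + (-2)^2 + 0^2 + 1^2
= 1 + 4 + 36 + 1 + 1 + 36 + 16 + 25 + 1 + 25 + 36 + 25 + 25 + 4 + 0 + 1 = 237
||T||_HS = sqrt(237) = 15.3948

15.3948


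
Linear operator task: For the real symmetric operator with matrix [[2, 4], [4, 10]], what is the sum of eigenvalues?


For a self-adjoint (symmetric) matrix, the eigenvalues are real.
The sum of eigenvalues equals the trace of the matrix.
trace = 2 + 10 = 12

12


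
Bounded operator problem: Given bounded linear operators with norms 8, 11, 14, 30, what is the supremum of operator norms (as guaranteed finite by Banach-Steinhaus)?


By the Uniform Boundedness Principle, the supremum of norms is finite.
sup_k ||T_k|| = max(8, 11, 14, 30) = 30

30


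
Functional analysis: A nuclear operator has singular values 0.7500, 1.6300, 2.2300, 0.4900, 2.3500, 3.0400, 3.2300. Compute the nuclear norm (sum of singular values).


The nuclear norm is the sum of all singular values.
||T||_1 = 0.7500 + 1.6300 + 2.2300 + 0.4900 + 2.3500 + 3.0400 + 3.2300
= 13.7200

13.7200


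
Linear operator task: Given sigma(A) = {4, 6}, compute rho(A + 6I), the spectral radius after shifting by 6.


Spectrum of A + 6I = {10, 12}
Spectral radius = max |lambda| over the shifted spectrum
= max(10, 12) = 12

12


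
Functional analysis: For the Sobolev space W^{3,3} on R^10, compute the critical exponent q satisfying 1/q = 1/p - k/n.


Using the Sobolev embedding formula: 1/q = 1/p - k/n
1/q = 1/3 - 3/10 = 1/30
q = 1/(1/30) = 30

30.0000


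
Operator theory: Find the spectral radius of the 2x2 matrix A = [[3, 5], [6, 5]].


For a 2x2 matrix, eigenvalues satisfy lambda^2 - (trace)*lambda + det = 0
trace = 3 + 5 = 8
det = 3*5 - 5*6 = -15
discriminant = 8^2 - 4*(-15) = 124
spectral radius = max |eigenvalue| = 9.5678

9.5678


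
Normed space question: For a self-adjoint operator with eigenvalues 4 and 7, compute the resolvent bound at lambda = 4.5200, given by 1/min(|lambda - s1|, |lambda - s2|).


dist(4.5200, {4, 7}) = min(|4.5200 - 4|, |4.5200 - 7|)
= min(0.5200, 2.4800) = 0.5200
Resolvent bound = 1/0.5200 = 1.9231

1.9231


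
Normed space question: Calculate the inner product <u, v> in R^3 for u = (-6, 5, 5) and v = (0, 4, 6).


Computing the standard inner product <u, v> = sum u_i * v_i
= -6*0 + 5*4 + 5*6
= 0 + 20 + 30
= 50

50


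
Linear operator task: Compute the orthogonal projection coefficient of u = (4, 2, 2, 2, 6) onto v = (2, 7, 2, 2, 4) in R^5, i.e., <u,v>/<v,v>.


Computing <u,v> = 4*2 + 2*7 + 2*2 + 2*2 + 6*4 = 54
Computing <v,v> = 2^2 + 7^2 + 2^2 + 2^2 + 4^2 = 77
Projection coefficient = 54/77 = 0.7013

0.7013


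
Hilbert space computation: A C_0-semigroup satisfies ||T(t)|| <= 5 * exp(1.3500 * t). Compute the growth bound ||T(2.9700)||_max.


||T(2.9700)|| <= 5 * exp(1.3500 * 2.9700)
= 5 * exp(4.0095)
= 5 * 55.1193
= 275.5965

275.5965


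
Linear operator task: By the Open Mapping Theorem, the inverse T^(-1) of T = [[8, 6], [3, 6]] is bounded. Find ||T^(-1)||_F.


det(T) = 8*6 - 6*3 = 30
T^(-1) = (1/30) * [[6, -6], [-3, 8]] = [[0.2000, -0.2000], [-0.1000, 0.2667]]
||T^(-1)||_F^2 = 0.2000^2 + (-0.2000)^2 + (-0.1000)^2 + 0.2667^2 = 0.1611
||T^(-1)||_F = sqrt(0.1611) = 0.4014

0.4014


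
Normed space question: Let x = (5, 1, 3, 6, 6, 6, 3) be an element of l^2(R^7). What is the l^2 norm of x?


The l^2 norm = (sum |x_i|^2)^(1/2)
Sum of 2th powers = 25 + 1 + 9 + 36 + 36 + 36 + 9 = 152
||x||_2 = (152)^(1/2) = 12.3288

12.3288


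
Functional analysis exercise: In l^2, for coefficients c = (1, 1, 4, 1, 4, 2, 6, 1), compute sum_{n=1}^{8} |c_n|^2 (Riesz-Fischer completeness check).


sum |c_n|^2 = 1^2 + 1^2 + 4^2 + 1^2 + 4^2 + 2^2 + 6^2 + 1^2
= 1 + 1 + 16 + 1 + 16 + 4 + 36 + 1
= 76

76


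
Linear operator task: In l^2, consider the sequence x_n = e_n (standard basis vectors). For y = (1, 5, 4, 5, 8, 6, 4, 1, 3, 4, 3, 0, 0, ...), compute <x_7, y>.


x_7 = e_7 is the standard basis vector with 1 in position 7.
<x_7, y> = y_7 = 4
As n -> infinity, <x_n, y> -> 0, confirming weak convergence of (x_n) to 0.

4


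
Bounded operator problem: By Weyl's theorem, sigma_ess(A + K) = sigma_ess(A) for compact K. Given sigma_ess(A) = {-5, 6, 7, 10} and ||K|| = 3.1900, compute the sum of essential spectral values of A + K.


By Weyl's theorem, the essential spectrum is invariant under compact perturbations.
sigma_ess(A + K) = sigma_ess(A) = {-5, 6, 7, 10}
Sum = -5 + 6 + 7 + 10 = 18

18


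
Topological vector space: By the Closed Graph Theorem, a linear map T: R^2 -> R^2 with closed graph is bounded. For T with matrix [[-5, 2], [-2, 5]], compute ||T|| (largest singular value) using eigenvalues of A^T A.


A^T A = [[29, -20], [-20, 29]]
trace(A^T A) = 58, det(A^T A) = 441
discriminant = 58^2 - 4*441 = 1600
Largest eigenvalue of A^T A = (trace + sqrt(disc))/2 = 49.0000
||T|| = sqrt(49.0000) = 7.0000

7.0000


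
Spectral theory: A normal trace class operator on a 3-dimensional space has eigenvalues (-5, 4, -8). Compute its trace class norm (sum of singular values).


For a normal operator, singular values equal |eigenvalues|.
Trace norm = sum |lambda_i| = 5 + 4 + 8
= 17

17


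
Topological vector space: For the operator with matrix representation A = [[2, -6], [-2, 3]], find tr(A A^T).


trace(A * A^T) = sum of squares of all entries
= 2^2 + (-6)^2 + (-2)^2 + 3^2
= 4 + 36 + 4 + 9
= 53

53


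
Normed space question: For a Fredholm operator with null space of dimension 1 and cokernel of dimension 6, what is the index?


The Fredholm index is defined as ind(T) = dim(ker T) - dim(coker T)
= 1 - 6
= -5

-5


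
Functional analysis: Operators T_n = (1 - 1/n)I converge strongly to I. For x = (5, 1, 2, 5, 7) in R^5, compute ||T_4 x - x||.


T_4 x - x = (1 - 1/4)x - x = -x/4
||x|| = sqrt(104) = 10.1980
||T_4 x - x|| = ||x||/4 = 10.1980/4 = 2.5495

2.5495


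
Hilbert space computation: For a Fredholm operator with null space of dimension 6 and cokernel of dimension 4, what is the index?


The Fredholm index is defined as ind(T) = dim(ker T) - dim(coker T)
= 6 - 4
= 2

2


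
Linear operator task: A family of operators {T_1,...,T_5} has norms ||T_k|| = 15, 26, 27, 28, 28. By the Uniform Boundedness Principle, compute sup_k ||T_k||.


By the Uniform Boundedness Principle, the supremum of norms is finite.
sup_k ||T_k|| = max(15, 26, 27, 28, 28) = 28

28


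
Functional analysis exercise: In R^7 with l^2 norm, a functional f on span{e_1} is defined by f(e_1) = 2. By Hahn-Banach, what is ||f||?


The norm of f is given by ||f|| = sup_{||x||=1} |f(x)|.
On span{e_1}, ||e_1|| = 1, so ||f|| = |f(e_1)| / ||e_1||
= |2| / 1 = 2.0000

2.0000


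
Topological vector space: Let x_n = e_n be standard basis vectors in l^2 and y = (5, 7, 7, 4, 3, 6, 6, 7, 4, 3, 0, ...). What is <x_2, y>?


x_2 = e_2 is the standard basis vector with 1 in position 2.
<x_2, y> = y_2 = 7
As n -> infinity, <x_n, y> -> 0, confirming weak convergence of (x_n) to 0.

7


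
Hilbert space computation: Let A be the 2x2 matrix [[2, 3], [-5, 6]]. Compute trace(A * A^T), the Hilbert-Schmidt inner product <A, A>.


trace(A * A^T) = sum of squares of all entries
= 2^2 + 3^2 + (-5)^2 + 6^2
= 4 + 9 + 25 + 36
= 74

74


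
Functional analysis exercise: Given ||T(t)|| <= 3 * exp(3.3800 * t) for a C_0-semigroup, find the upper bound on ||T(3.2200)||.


||T(3.2200)|| <= 3 * exp(3.3800 * 3.2200)
= 3 * exp(10.8836)
= 3 * 53295.1174
= 159885.3522

159885.3522


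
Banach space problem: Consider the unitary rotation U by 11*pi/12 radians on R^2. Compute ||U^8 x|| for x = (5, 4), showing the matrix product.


U is a rotation by theta = 11*pi/12
U^8 = rotation by 8*theta = 88*pi/12 = 16*pi/12 (mod 2*pi)
cos(16*pi/12) = -0.5000, sin(16*pi/12) = -0.8660
U^8 x = (-0.5000 * 5 - -0.8660 * 4, -0.8660 * 5 + -0.5000 * 4)
= (0.9641, -6.3301)
||U^8 x|| = sqrt(0.9641^2 + (-6.3301)^2) = sqrt(41.0000) = 6.4031

6.4031


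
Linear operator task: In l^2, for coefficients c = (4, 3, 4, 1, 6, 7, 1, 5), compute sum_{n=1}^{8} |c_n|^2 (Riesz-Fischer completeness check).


sum |c_n|^2 = 4^2 + 3^2 + 4^2 + 1^2 + 6^2 + 7^2 + 1^2 + 5^2
= 16 + 9 + 16 + 1 + 36 + 49 + 1 + 25
= 153

153


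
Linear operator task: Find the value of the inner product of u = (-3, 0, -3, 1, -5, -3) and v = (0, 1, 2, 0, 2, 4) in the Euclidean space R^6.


Computing the standard inner product <u, v> = sum u_i * v_i
= -3*0 + 0*1 + -3*2 + 1*0 + -5*2 + -3*4
= 0 + 0 + -6 + 0 + -10 + -12
= -28

-28


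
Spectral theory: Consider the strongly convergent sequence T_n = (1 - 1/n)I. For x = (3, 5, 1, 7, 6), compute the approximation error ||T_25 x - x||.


T_25 x - x = (1 - 1/25)x - x = -x/25
||x|| = sqrt(120) = 10.9545
||T_25 x - x|| = ||x||/25 = 10.9545/25 = 0.4382

0.4382


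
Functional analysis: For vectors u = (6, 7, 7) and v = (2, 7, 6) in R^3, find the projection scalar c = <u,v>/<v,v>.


Computing <u,v> = 6*2 + 7*7 + 7*6 = 103
Computing <v,v> = 2^2 + 7^2 + 6^2 = 89
Projection coefficient = 103/89 = 1.1573

1.1573


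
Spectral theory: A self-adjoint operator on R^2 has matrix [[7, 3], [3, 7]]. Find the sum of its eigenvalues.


For a self-adjoint (symmetric) matrix, the eigenvalues are real.
The sum of eigenvalues equals the trace of the matrix.
trace = 7 + 7 = 14

14


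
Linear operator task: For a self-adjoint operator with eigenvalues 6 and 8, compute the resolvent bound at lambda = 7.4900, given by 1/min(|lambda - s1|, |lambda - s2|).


dist(7.4900, {6, 8}) = min(|7.4900 - 6|, |7.4900 - 8|)
= min(1.4900, 0.5100) = 0.5100
Resolvent bound = 1/0.5100 = 1.9608

1.9608


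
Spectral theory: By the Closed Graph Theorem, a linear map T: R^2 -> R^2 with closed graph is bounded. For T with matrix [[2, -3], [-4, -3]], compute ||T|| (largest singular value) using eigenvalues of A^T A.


A^T A = [[20, 6], [6, 18]]
trace(A^T A) = 38, det(A^T A) = 324
discriminant = 38^2 - 4*324 = 148
Largest eigenvalue of A^T A = (trace + sqrt(disc))/2 = 25.0828
||T|| = sqrt(25.0828) = 5.0083

5.0083


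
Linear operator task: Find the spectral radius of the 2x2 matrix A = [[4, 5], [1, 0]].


For a 2x2 matrix, eigenvalues satisfy lambda^2 - (trace)*lambda + det = 0
trace = 4 + 0 = 4
det = 4*0 - 5*1 = -5
discriminant = 4^2 - 4*(-5) = 36
spectral radius = max |eigenvalue| = 5.0000

5.0000


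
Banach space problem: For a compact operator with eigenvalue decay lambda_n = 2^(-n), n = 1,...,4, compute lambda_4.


The eigenvalue formula gives lambda_4 = 1/2^4
= 1/16
= 0.0625

0.0625


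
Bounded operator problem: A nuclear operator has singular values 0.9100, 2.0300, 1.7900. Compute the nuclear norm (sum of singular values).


The nuclear norm is the sum of all singular values.
||T||_1 = 0.9100 + 2.0300 + 1.7900
= 4.7300

4.7300


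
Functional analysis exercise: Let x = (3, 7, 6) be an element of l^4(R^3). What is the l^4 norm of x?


The l^4 norm = (sum |x_i|^4)^(1/4)
Sum of 4th powers = 81 + 2401 + 1296 = 3778
||x||_4 = (3778)^(1/4) = 7.8400

7.8400


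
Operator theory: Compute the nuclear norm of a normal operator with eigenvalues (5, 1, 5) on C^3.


For a normal operator, singular values equal |eigenvalues|.
Trace norm = sum |lambda_i| = 5 + 1 + 5
= 11

11


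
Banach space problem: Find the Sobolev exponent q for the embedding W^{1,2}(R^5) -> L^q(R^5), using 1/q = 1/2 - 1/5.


Using the Sobolev embedding formula: 1/q = 1/p - k/n
1/q = 1/2 - 1/5 = 3/10
q = 1/(3/10) = 10/3 = 3.3333

3.3333


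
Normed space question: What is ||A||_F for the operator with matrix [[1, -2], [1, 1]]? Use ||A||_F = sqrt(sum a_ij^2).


||A||_F^2 = sum a_ij^2
= 1^2 + (-2)^2 + 1^2 + 1^2
= 1 + 4 + 1 + 1 = 7
||A||_F = sqrt(7) = 2.6458

2.6458


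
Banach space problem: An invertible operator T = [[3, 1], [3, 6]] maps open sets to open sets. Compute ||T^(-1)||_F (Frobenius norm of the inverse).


det(T) = 3*6 - 1*3 = 15
T^(-1) = (1/15) * [[6, -1], [-3, 3]] = [[0.4000, -0.0667], [-0.2000, 0.2000]]
||T^(-1)||_F^2 = 0.4000^2 + (-0.0667)^2 + (-0.2000)^2 + 0.2000^2 = 0.2444
||T^(-1)||_F = sqrt(0.2444) = 0.4944

0.4944


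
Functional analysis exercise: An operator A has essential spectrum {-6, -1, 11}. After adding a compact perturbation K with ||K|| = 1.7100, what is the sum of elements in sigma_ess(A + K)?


By Weyl's theorem, the essential spectrum is invariant under compact perturbations.
sigma_ess(A + K) = sigma_ess(A) = {-6, -1, 11}
Sum = -6 + -1 + 11 = 4

4


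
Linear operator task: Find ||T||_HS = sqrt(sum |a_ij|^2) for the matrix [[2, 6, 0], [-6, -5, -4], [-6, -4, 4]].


The Hilbert-Schmidt norm is sqrt(sum of squares of all entries).
Sum of squares = 2^2 + 6^2 + 0^2 + (-6)^2 + (-5)^2 + (-4)^2 + (-6)^2 + (-4)^2 + 4^2
= 4 + 36 + 0 + 36 + 25 + 16 + 36 + 16 + 16 = 185
||T||_HS = sqrt(185) = 13.6015

13.6015


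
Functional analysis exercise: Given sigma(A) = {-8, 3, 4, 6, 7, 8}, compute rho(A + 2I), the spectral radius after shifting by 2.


Spectrum of A + 2I = {-6, 5, 6, 8, 9, 10}
Spectral radius = max |lambda| over the shifted spectrum
= max(6, 5, 6, 8, 9, 10) = 10

10


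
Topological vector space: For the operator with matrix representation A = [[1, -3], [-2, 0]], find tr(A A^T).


trace(A * A^T) = sum of squares of all entries
= 1^2 + (-3)^2 + (-2)^2 + 0^2
= 1 + 9 + 4 + 0
= 14

14


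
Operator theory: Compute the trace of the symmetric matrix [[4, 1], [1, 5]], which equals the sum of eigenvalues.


For a self-adjoint (symmetric) matrix, the eigenvalues are real.
The sum of eigenvalues equals the trace of the matrix.
trace = 4 + 5 = 9

9


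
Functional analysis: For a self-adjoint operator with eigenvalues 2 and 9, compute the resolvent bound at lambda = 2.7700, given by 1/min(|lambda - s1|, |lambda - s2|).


dist(2.7700, {2, 9}) = min(|2.7700 - 2|, |2.7700 - 9|)
= min(0.7700, 6.2300) = 0.7700
Resolvent bound = 1/0.7700 = 1.2987

1.2987


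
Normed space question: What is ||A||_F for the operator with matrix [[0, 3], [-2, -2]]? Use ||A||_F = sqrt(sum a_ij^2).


||A||_F^2 = sum a_ij^2
= 0^2 + 3^2 + (-2)^2 + (-2)^2
= 0 + 9 + 4 + 4 = 17
||A||_F = sqrt(17) = 4.1231

4.1231


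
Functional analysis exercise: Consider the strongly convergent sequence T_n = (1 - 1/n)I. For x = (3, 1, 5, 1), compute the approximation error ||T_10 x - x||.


T_10 x - x = (1 - 1/10)x - x = -x/10
||x|| = sqrt(36) = 6.0000
||T_10 x - x|| = ||x||/10 = 6.0000/10 = 0.6000

0.6000


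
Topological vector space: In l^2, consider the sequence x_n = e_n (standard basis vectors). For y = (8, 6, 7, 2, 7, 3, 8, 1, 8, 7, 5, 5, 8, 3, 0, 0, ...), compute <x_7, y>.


x_7 = e_7 is the standard basis vector with 1 in position 7.
<x_7, y> = y_7 = 8
As n -> infinity, <x_n, y> -> 0, confirming weak convergence of (x_n) to 0.

8


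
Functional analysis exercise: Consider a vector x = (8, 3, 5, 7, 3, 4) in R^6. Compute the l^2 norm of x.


The l^2 norm = (sum |x_i|^2)^(1/2)
Sum of 2th powers = 64 + 9 + 25 + 49 + 9 + 16 = 172
||x||_2 = (172)^(1/2) = 13.1149

13.1149


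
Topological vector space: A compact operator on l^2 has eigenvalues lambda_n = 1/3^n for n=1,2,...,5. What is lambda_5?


The eigenvalue formula gives lambda_5 = 1/3^5
= 1/243
= 0.0041

0.0041


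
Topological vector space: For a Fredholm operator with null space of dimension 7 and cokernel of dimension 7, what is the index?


The Fredholm index is defined as ind(T) = dim(ker T) - dim(coker T)
= 7 - 7
= 0

0
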